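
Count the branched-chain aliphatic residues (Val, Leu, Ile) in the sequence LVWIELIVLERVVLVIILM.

Matching residues: L1, V2, I4, L6, I7, V8, L9, V12, V13, L14, V15, I16, I17, L18.

14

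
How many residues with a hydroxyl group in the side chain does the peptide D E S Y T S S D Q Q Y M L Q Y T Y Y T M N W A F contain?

11

S, T, and Y are the three residues with a side-chain hydroxyl.
Matching residues: S3, Y4, T5, S6, S7, Y11, Y15, T16, Y17, Y18, T19.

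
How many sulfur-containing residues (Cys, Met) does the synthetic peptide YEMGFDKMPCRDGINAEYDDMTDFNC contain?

Matching residues: M3, M8, C10, M21, C26.

5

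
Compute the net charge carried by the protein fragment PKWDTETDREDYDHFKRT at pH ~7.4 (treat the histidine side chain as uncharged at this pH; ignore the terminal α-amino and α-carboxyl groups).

At pH ~7.4 the Lys and Arg side chains are protonated (+1), the Asp and Glu side chains are deprotonated (−1), and with His taken as neutral all other side chains carry no charge.
Positive (K, R): K2, R9, K16, R17 → +4.
Negative (D, E): D4, E6, D8, E10, D11, D13 → −6.
Net charge = (+4) + (−6) = −2.

-2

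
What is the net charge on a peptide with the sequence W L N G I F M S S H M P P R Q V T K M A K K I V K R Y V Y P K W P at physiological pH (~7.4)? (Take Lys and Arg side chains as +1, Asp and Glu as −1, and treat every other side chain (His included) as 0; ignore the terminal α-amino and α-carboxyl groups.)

Positive (K, R): R14, K18, K21, K22, K25, R26, K31 → +7.
Negative (D, E): none → −0.
Net charge = (+7) + (−0) = +7.

+7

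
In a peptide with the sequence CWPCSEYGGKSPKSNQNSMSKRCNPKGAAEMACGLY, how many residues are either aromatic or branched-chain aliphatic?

4

Aromatic: F, W, Y. Branched-chain aliphatic: I, L, V.
Aromatic residues here: W2, Y7, Y36 (3).
Branched-chain aliphatic residues here: L35 (1).
The two groups share no amino acid, so total = 3 + 1 = 4.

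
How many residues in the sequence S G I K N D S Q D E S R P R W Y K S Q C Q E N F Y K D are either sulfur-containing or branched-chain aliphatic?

2

Sulfur-containing: C, M. Branched-chain aliphatic: I, L, V.
Sulfur-containing residues here: C20 (1).
Branched-chain aliphatic residues here: I3 (1).
The two groups share no amino acid, so total = 1 + 1 = 2.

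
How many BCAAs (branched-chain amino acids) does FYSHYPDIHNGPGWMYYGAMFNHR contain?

Valine (V), leucine (L), and isoleucine (I) are the branched-chain amino acids.
Matching residues: I8.

1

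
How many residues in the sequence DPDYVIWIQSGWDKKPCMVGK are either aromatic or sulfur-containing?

Aromatic: F, W, Y. Sulfur-containing: C, M.
Aromatic residues here: Y4, W7, W12 (3).
Sulfur-containing residues here: C17, M18 (2).
The two groups share no amino acid, so total = 3 + 2 = 5.

5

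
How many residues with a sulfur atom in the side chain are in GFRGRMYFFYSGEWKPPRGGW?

1

Only Cys (C) and Met (M) have a sulfur atom in the side chain.
Matching residues: M6.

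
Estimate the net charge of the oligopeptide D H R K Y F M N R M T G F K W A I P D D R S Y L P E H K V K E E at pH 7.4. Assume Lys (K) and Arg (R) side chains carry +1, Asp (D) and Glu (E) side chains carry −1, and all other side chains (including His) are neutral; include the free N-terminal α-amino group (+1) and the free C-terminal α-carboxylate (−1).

Positive (K, R): R3, K4, R9, K14, R21, K28, K30 → +7.
Negative (D, E): D1, D19, D20, E26, E31, E32 → −6.
The N-terminus (+1) and C-terminus (−1) cancel.
Net charge = (+7) + (−6) = +1.

+1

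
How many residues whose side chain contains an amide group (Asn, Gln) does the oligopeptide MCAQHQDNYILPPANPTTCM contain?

4

Matching residues: Q4, Q6, N8, N15.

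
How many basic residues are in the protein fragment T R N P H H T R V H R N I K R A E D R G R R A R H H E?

14

K, R, and H are the three residues with basic side chains (ε-amine, guanidinium, and imidazole respectively).
Matching residues: R2, H5, H6, R8, H10, R11, K14, R15, R19, R21, R22, R24, H25, H26.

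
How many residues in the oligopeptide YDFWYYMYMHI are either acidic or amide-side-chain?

Acidic: D, E. Amide-side-chain: N, Q.
Acidic residues here: D2 (1).
Amide-side-chain residues here: none (0).
The two groups share no amino acid, so total = 1 + 0 = 1.

1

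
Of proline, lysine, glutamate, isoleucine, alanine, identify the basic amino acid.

lysine

K, R, and H are the three residues with basic side chains (ε-amine, guanidinium, and imidazole respectively).
Of the listed options, only lysine belongs to this group.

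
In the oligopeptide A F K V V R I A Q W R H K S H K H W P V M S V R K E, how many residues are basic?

10

K, R, and H are the three residues with basic side chains (ε-amine, guanidinium, and imidazole respectively).
Matching residues: K3, R6, R11, H12, K13, H15, K16, H17, R24, K25.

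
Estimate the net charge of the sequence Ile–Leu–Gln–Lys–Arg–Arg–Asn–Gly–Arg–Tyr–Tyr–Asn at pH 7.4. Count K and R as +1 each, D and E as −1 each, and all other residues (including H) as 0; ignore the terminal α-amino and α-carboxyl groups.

+4

Positive (K, R): Lys4, Arg5, Arg6, Arg9 → +4.
Negative (D, E): none → −0.
Net charge = (+4) + (−0) = +4.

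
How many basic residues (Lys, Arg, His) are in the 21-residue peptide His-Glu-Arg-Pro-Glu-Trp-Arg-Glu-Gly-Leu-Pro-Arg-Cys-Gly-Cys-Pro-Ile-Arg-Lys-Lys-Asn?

7

Matching residues: His1, Arg3, Arg7, Arg12, Arg18, Lys19, Lys20.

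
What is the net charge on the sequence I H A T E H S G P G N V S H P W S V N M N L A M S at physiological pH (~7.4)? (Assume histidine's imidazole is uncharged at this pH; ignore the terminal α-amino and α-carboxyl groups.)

The side chains ionized at physiological pH are Lys/Arg (+1) and Asp/Glu (−1); with His treated as neutral, nothing else contributes.
Positive (K, R): none → +0.
Negative (D, E): E5 → −1.
Net charge = (+0) + (−1) = −1.

-1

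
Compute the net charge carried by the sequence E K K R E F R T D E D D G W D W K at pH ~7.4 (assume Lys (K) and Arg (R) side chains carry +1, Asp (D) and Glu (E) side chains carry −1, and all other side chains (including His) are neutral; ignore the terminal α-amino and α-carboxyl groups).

Positive (K, R): K2, K3, R4, R7, K17 → +5.
Negative (D, E): E1, E5, D9, E10, D11, D12, D15 → −7.
Net charge = (+5) + (−7) = −2.

-2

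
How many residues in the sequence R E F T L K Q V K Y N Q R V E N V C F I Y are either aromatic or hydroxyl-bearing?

5

Aromatic: F, W, Y. Hydroxyl-bearing: S, T, Y.
Aromatic residues here: F3, Y10, F19, Y21 (4).
Hydroxyl-bearing residues here: T4, Y10, Y21 (3).
Y is in both groups, so the 2 Y residues must not be double-counted.
Total = 4 + 3 − 2 = 5.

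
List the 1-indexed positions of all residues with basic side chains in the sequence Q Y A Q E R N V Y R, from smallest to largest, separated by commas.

K, R, and H are the three residues with basic side chains (ε-amine, guanidinium, and imidazole respectively).
Matching residues: R6, R10.

6, 10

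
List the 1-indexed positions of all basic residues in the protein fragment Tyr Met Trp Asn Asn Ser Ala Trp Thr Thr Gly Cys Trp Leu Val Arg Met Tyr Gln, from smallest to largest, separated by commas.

The basic amino acids are Lys (K), Arg (R), and His (H).
Matching residues: Arg16.

16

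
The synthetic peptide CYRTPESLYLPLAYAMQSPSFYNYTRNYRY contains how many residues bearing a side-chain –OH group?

12

Serine (S), threonine (T), and tyrosine (Y) each carry a hydroxyl group on the side chain.
Matching residues: Y2, T4, S7, Y9, Y14, S18, S20, Y22, Y24, T25, Y28, Y30.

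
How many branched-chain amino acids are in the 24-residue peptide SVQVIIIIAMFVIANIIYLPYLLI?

Valine (V), leucine (L), and isoleucine (I) are the branched-chain amino acids.
Matching residues: V2, V4, I5, I6, I7, I8, V12, I13, I16, I17, L19, L22, L23, I24.

14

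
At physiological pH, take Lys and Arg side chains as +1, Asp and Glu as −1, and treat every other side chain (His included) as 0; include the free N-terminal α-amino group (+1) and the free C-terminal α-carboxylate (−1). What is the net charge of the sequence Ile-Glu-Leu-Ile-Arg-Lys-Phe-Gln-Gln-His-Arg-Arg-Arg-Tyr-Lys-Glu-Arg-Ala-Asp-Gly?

+4

Positive (K, R): Arg5, Lys6, Arg11, Arg12, Arg13, Lys15, Arg17 → +7.
Negative (D, E): Glu2, Glu16, Asp19 → −3.
The N-terminus (+1) and C-terminus (−1) cancel.
Net charge = (+7) + (−3) = +4.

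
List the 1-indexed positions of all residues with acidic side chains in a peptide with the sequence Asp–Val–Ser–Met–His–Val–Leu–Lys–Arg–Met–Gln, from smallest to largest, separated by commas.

Only D (aspartate) and E (glutamate) carry a side-chain carboxylic acid.
Matching residues: Asp1.

1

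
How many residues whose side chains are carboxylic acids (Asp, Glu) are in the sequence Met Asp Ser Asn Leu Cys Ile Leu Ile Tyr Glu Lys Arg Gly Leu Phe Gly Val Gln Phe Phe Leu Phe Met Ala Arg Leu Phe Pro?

2

Matching residues: Asp2, Glu11.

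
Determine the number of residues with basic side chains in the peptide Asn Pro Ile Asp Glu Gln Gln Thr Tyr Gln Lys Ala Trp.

The basic amino acids are Lys (K), Arg (R), and His (H).
Matching residues: Lys11.

1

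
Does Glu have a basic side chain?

No

K, R, and H are the three residues with basic side chains (ε-amine, guanidinium, and imidazole respectively).
Glutamate is not in this group.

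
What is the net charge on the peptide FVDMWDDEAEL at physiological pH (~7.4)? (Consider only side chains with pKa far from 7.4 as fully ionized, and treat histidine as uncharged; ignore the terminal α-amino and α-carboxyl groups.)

Near pH 7.4, K and R contribute +1 each, D and E contribute −1 each, and every other side chain (His included, as stated) is uncharged.
Positive (K, R): none → +0.
Negative (D, E): D3, D6, D7, E8, E10 → −5.
Net charge = (+0) + (−5) = −5.

-5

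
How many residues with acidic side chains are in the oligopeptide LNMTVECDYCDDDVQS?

5

Only D (aspartate) and E (glutamate) carry a side-chain carboxylic acid.
Matching residues: E6, D8, D11, D12, D13.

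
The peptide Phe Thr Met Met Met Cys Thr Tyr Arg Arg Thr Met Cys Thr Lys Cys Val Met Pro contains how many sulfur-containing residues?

8

Cysteine (C, thiol) and methionine (M, thioether) are the two sulfur-containing amino acids.
Matching residues: Met3, Met4, Met5, Cys6, Met12, Cys13, Cys16, Met18.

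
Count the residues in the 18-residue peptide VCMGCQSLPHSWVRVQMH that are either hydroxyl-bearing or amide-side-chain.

4

Hydroxyl-bearing: S, T, Y. Amide-side-chain: N, Q.
Hydroxyl-bearing residues here: S7, S11 (2).
Amide-side-chain residues here: Q6, Q16 (2).
The two groups share no amino acid, so total = 2 + 2 = 4.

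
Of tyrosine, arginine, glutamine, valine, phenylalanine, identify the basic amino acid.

arginine

The basic amino acids are Lys (K), Arg (R), and His (H).
Of the listed options, only arginine belongs to this group.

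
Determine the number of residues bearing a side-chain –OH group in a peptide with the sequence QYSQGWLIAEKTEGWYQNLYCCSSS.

8

S, T, and Y are the three residues with a side-chain hydroxyl.
Matching residues: Y2, S3, T12, Y16, Y20, S23, S24, S25.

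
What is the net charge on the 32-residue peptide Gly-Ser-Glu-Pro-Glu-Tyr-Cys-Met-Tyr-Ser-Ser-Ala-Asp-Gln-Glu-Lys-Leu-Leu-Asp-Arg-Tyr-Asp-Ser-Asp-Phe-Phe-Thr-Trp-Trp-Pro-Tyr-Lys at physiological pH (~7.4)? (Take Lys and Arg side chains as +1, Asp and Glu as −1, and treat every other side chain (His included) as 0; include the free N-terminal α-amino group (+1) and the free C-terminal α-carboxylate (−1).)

-4

Positive (K, R): Lys16, Arg20, Lys32 → +3.
Negative (D, E): Glu3, Glu5, Asp13, Glu15, Asp19, Asp22, Asp24 → −7.
The N-terminus (+1) and C-terminus (−1) cancel.
Net charge = (+3) + (−7) = −4.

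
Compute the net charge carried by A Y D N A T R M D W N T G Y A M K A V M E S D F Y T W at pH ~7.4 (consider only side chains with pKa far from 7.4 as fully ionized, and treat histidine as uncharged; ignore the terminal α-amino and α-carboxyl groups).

-2

The side chains ionized at physiological pH are Lys/Arg (+1) and Asp/Glu (−1); with His treated as neutral, nothing else contributes.
Positive (K, R): R7, K17 → +2.
Negative (D, E): D3, D9, E21, D23 → −4.
Net charge = (+2) + (−4) = −2.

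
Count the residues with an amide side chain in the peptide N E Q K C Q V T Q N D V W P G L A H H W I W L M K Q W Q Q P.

Only N (asparagine) and Q (glutamine) carry a side-chain carboxamide.
Matching residues: N1, Q3, Q6, Q9, N10, Q26, Q28, Q29.

8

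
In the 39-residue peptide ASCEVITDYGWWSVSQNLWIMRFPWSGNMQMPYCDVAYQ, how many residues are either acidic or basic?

Acidic: D, E. Basic: H, K, R.
Acidic residues here: E4, D8, D35 (3).
Basic residues here: R22 (1).
The two groups share no amino acid, so total = 3 + 1 = 4.

4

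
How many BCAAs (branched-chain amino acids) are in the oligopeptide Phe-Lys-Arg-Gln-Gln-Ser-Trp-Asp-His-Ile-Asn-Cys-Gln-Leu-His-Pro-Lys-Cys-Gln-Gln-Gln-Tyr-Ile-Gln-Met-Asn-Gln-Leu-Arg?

Valine (V), leucine (L), and isoleucine (I) are the branched-chain amino acids.
Matching residues: Ile10, Leu14, Ile23, Leu28.

4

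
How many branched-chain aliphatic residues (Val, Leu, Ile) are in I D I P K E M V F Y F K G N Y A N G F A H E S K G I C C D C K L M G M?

Matching residues: I1, I3, V8, I26, L32.

5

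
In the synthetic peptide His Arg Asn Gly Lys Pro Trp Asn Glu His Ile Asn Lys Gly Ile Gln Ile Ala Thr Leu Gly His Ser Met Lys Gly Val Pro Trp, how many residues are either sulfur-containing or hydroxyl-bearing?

Sulfur-containing: C, M. Hydroxyl-bearing: S, T, Y.
Sulfur-containing residues here: Met24 (1).
Hydroxyl-bearing residues here: Thr19, Ser23 (2).
The two groups share no amino acid, so total = 1 + 2 = 3.

3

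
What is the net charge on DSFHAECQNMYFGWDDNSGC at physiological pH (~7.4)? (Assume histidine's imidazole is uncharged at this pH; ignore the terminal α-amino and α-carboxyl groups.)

At pH ~7.4 the Lys and Arg side chains are protonated (+1), the Asp and Glu side chains are deprotonated (−1), and with His taken as neutral all other side chains carry no charge.
Positive (K, R): none → +0.
Negative (D, E): D1, E6, D15, D16 → −4.
Net charge = (+0) + (−4) = −4.

-4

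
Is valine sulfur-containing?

No

Only Cys (C) and Met (M) have a sulfur atom in the side chain.
Valine is not in this group.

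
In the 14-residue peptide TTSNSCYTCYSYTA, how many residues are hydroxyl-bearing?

Serine (S), threonine (T), and tyrosine (Y) each carry a hydroxyl group on the side chain.
Matching residues: T1, T2, S3, S5, Y7, T8, Y10, S11, Y12, T13.

10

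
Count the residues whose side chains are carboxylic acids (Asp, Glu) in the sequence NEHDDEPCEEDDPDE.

10

Matching residues: E2, D4, D5, E6, E9, E10, D11, D12, D14, E15.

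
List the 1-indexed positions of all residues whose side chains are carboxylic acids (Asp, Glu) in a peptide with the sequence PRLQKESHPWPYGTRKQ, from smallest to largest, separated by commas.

Matching residues: E6.

6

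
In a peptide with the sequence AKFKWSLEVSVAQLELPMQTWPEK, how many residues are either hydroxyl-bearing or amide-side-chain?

5

Hydroxyl-bearing: S, T, Y. Amide-side-chain: N, Q.
Hydroxyl-bearing residues here: S6, S10, T20 (3).
Amide-side-chain residues here: Q13, Q19 (2).
The two groups share no amino acid, so total = 3 + 2 = 5.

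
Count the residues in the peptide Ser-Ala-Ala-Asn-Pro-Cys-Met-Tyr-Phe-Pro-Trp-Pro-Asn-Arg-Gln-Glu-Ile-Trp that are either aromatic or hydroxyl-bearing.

5

Aromatic: F, W, Y. Hydroxyl-bearing: S, T, Y.
Aromatic residues here: Tyr8, Phe9, Trp11, Trp18 (4).
Hydroxyl-bearing residues here: Ser1, Tyr8 (2).
Y is in both groups, so the 1 Y residue must not be double-counted.
Total = 4 + 2 − 1 = 5.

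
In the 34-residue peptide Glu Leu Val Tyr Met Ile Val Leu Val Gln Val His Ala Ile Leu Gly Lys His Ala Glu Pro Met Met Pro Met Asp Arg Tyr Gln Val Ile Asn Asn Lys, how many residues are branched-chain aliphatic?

11

The BCAAs are Val, Leu, and Ile — aliphatic side chains with a branch point.
Matching residues: Leu2, Val3, Ile6, Val7, Leu8, Val9, Val11, Ile14, Leu15, Val30, Ile31.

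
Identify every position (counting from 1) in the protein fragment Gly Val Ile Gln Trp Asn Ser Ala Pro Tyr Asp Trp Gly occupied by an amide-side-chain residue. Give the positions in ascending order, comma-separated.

4, 6

The amide-side-chain residues are Asn (N) and Gln (Q).
Matching residues: Gln4, Asn6.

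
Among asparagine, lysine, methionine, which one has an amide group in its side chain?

asparagine

Only N (asparagine) and Q (glutamine) carry a side-chain carboxamide.
Of the listed options, only asparagine belongs to this group.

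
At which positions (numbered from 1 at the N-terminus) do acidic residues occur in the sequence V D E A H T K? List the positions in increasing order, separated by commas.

2, 3

The acidic residues are Asp (D) and Glu (E), whose side chains end in a carboxylate group.
Matching residues: D2, E3.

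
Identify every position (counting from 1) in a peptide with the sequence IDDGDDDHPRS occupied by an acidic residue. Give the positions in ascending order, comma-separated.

2, 3, 5, 6, 7

Aspartate (D) and glutamate (E) have carboxylic-acid side chains and are the acidic amino acids.
Matching residues: D2, D3, D5, D6, D7.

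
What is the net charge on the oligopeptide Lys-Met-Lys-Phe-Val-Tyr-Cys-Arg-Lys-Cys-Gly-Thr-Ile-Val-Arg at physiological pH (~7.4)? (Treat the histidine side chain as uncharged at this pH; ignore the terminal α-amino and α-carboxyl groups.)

Near pH 7.4, K and R contribute +1 each, D and E contribute −1 each, and every other side chain (His included, as stated) is uncharged.
Positive (K, R): Lys1, Lys3, Arg8, Lys9, Arg15 → +5.
Negative (D, E): none → −0.
Net charge = (+5) + (−0) = +5.

+5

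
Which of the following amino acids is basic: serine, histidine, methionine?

histidine

Lysine (K), arginine (R), and histidine (H) have basic, nitrogen-containing side chains.
Of the listed options, only histidine belongs to this group.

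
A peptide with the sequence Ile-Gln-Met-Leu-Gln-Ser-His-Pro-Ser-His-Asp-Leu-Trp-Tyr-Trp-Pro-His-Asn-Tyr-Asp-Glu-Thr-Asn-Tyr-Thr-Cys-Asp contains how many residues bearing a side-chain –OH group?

7

Serine (S), threonine (T), and tyrosine (Y) each carry a hydroxyl group on the side chain.
Matching residues: Ser6, Ser9, Tyr14, Tyr19, Thr22, Tyr24, Thr25.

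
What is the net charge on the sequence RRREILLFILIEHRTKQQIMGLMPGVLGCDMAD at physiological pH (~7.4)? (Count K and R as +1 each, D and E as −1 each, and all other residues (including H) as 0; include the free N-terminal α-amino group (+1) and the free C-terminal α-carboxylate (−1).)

+1

Positive (K, R): R1, R2, R3, R14, K16 → +5.
Negative (D, E): E4, E12, D30, D33 → −4.
The N-terminus (+1) and C-terminus (−1) cancel.
Net charge = (+5) + (−4) = +1.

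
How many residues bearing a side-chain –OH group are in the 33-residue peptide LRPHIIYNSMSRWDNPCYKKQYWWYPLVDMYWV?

7

Serine (S), threonine (T), and tyrosine (Y) each carry a hydroxyl group on the side chain.
Matching residues: Y7, S9, S11, Y18, Y22, Y25, Y31.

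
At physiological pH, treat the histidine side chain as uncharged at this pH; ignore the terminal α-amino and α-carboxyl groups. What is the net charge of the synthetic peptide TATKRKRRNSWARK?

+7

Near pH 7.4, K and R contribute +1 each, D and E contribute −1 each, and every other side chain (His included, as stated) is uncharged.
Positive (K, R): K4, R5, K6, R7, R8, R13, K14 → +7.
Negative (D, E): none → −0.
Net charge = (+7) + (−0) = +7.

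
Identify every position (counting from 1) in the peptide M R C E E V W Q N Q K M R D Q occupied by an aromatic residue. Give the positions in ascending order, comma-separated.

Phenylalanine (F), tryptophan (W), and tyrosine (Y) have aromatic ring side chains.
Matching residues: W7.

7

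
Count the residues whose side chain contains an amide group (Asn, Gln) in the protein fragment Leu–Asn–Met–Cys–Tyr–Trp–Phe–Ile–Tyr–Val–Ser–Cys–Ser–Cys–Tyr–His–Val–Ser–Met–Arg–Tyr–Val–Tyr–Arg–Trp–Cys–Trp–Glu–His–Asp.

Matching residues: Asn2.

1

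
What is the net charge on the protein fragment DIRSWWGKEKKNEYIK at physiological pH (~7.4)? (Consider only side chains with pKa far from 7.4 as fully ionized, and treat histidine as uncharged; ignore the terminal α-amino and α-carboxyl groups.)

+2

At pH ~7.4 the Lys and Arg side chains are protonated (+1), the Asp and Glu side chains are deprotonated (−1), and with His taken as neutral all other side chains carry no charge.
Positive (K, R): R3, K8, K10, K11, K16 → +5.
Negative (D, E): D1, E9, E13 → −3.
Net charge = (+5) + (−3) = +2.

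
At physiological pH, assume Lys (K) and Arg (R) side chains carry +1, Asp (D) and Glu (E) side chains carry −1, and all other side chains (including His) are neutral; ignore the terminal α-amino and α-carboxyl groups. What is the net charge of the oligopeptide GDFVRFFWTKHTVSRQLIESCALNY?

+1

Positive (K, R): R5, K10, R15 → +3.
Negative (D, E): D2, E19 → −2.
Net charge = (+3) + (−2) = +1.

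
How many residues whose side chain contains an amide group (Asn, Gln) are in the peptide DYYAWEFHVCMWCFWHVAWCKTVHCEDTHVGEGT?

0

None of the 34 residues belong to this group.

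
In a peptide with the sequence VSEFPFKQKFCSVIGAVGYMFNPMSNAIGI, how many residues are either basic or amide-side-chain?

5

Basic: H, K, R. Amide-side-chain: N, Q.
Basic residues here: K7, K9 (2).
Amide-side-chain residues here: Q8, N22, N26 (3).
The two groups share no amino acid, so total = 2 + 3 = 5.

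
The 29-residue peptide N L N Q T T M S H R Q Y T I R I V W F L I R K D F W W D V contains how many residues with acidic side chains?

2

The acidic residues are Asp (D) and Glu (E), whose side chains end in a carboxylate group.
Matching residues: D24, D28.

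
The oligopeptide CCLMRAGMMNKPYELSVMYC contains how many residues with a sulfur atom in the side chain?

Cysteine (C, thiol) and methionine (M, thioether) are the two sulfur-containing amino acids.
Matching residues: C1, C2, M4, M8, M9, M18, C20.

7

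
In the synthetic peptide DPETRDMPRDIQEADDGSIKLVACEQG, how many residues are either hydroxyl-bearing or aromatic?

Hydroxyl-bearing: S, T, Y. Aromatic: F, W, Y.
Hydroxyl-bearing residues here: T4, S18 (2).
Aromatic residues here: none (0).
(Y belongs to both groups, but none appear in this sequence.) Total = 2 + 0 = 2.

2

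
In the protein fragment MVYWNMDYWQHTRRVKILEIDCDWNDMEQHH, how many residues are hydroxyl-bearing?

The –OH-bearing residues are Ser, Thr (aliphatic alcohols), and Tyr (phenol).
Matching residues: Y3, Y8, T12.

3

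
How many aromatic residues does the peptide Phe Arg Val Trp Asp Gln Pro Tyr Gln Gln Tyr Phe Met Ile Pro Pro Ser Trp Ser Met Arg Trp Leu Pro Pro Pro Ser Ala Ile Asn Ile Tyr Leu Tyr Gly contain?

9

Phenylalanine (F), tryptophan (W), and tyrosine (Y) have aromatic ring side chains.
Matching residues: Phe1, Trp4, Tyr8, Tyr11, Phe12, Trp18, Trp22, Tyr32, Tyr34.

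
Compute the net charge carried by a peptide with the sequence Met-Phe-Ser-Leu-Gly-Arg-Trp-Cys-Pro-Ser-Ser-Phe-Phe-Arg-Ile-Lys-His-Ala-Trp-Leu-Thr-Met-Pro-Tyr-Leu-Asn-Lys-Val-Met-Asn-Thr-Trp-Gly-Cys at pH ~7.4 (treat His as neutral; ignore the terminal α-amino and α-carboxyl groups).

+4

At pH ~7.4 the Lys and Arg side chains are protonated (+1), the Asp and Glu side chains are deprotonated (−1), and with His taken as neutral all other side chains carry no charge.
Positive (K, R): Arg6, Arg14, Lys16, Lys27 → +4.
Negative (D, E): none → −0.
Net charge = (+4) + (−0) = +4.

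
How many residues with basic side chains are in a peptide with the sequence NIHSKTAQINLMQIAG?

K, R, and H are the three residues with basic side chains (ε-amine, guanidinium, and imidazole respectively).
Matching residues: H3, K5.

2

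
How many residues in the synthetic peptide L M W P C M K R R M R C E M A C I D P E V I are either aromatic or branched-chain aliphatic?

5

Aromatic: F, W, Y. Branched-chain aliphatic: I, L, V.
Aromatic residues here: W3 (1).
Branched-chain aliphatic residues here: L1, I17, V21, I22 (4).
The two groups share no amino acid, so total = 1 + 4 = 5.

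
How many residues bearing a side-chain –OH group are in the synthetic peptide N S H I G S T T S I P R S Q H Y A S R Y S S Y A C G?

The –OH-bearing residues are Ser, Thr (aliphatic alcohols), and Tyr (phenol).
Matching residues: S2, S6, T7, T8, S9, S13, Y16, S18, Y20, S21, S22, Y23.

12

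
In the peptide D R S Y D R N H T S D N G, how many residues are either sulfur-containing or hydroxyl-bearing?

4

Sulfur-containing: C, M. Hydroxyl-bearing: S, T, Y.
Sulfur-containing residues here: none (0).
Hydroxyl-bearing residues here: S3, Y4, T9, S10 (4).
The two groups share no amino acid, so total = 0 + 4 = 4.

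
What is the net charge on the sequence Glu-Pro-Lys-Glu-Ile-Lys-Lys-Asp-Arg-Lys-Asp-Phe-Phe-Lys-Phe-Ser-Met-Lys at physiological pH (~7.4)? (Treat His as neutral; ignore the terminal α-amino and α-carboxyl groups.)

+3

At pH ~7.4 the Lys and Arg side chains are protonated (+1), the Asp and Glu side chains are deprotonated (−1), and with His taken as neutral all other side chains carry no charge.
Positive (K, R): Lys3, Lys6, Lys7, Arg9, Lys10, Lys14, Lys18 → +7.
Negative (D, E): Glu1, Glu4, Asp8, Asp11 → −4.
Net charge = (+7) + (−4) = +3.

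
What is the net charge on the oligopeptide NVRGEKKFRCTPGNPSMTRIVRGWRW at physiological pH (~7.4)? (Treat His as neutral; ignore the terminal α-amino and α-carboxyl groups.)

+6

Near pH 7.4, K and R contribute +1 each, D and E contribute −1 each, and every other side chain (His included, as stated) is uncharged.
Positive (K, R): R3, K6, K7, R9, R19, R22, R25 → +7.
Negative (D, E): E5 → −1.
Net charge = (+7) + (−1) = +6.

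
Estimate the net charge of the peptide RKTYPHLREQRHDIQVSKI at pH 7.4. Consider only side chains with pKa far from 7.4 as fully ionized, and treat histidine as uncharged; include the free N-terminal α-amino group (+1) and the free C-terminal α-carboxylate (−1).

+3

The side chains ionized at physiological pH are Lys/Arg (+1) and Asp/Glu (−1); with His treated as neutral, nothing else contributes.
Positive (K, R): R1, K2, R8, R11, K18 → +5.
Negative (D, E): E9, D13 → −2.
The N-terminus (+1) and C-terminus (−1) cancel.
Net charge = (+5) + (−2) = +3.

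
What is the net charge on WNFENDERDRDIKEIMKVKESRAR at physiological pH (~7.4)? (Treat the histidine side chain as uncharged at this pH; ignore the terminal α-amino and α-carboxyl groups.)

0

At pH ~7.4 the Lys and Arg side chains are protonated (+1), the Asp and Glu side chains are deprotonated (−1), and with His taken as neutral all other side chains carry no charge.
Positive (K, R): R8, R10, K13, K17, K19, R22, R24 → +7.
Negative (D, E): E4, D6, E7, D9, D11, E14, E20 → −7.
Net charge = (+7) + (−7) = 0.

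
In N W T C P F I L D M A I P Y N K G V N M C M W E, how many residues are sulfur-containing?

5

Cysteine (C, thiol) and methionine (M, thioether) are the two sulfur-containing amino acids.
Matching residues: C4, M10, M20, C21, M22.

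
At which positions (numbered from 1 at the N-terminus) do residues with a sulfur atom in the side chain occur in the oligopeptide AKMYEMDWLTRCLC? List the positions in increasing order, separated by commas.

The sulfur-bearing residues are cysteine (–SH) and methionine (–S–CH₃).
Matching residues: M3, M6, C12, C14.

3, 6, 12, 14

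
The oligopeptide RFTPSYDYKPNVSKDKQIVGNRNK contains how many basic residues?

The basic amino acids are Lys (K), Arg (R), and His (H).
Matching residues: R1, K9, K14, K16, R22, K24.

6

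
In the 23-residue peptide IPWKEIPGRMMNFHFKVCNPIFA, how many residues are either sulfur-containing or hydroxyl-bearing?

Sulfur-containing: C, M. Hydroxyl-bearing: S, T, Y.
Sulfur-containing residues here: M10, M11, C18 (3).
Hydroxyl-bearing residues here: none (0).
The two groups share no amino acid, so total = 3 + 0 = 3.

3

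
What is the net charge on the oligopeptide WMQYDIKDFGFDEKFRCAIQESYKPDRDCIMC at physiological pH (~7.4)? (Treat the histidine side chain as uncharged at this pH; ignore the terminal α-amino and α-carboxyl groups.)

At pH ~7.4 the Lys and Arg side chains are protonated (+1), the Asp and Glu side chains are deprotonated (−1), and with His taken as neutral all other side chains carry no charge.
Positive (K, R): K7, K14, R16, K24, R27 → +5.
Negative (D, E): D5, D8, D12, E13, E21, D26, D28 → −7.
Net charge = (+5) + (−7) = −2.

-2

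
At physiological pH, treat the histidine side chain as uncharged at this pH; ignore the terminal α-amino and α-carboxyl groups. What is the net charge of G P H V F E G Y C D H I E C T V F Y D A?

-4

The side chains ionized at physiological pH are Lys/Arg (+1) and Asp/Glu (−1); with His treated as neutral, nothing else contributes.
Positive (K, R): none → +0.
Negative (D, E): E6, D10, E13, D19 → −4.
Net charge = (+0) + (−4) = −4.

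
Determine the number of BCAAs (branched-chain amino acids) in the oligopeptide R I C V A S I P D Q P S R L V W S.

5

Valine (V), leucine (L), and isoleucine (I) are the branched-chain amino acids.
Matching residues: I2, V4, I7, L14, V15.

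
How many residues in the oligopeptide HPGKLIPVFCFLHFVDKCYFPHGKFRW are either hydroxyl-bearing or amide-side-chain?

1

Hydroxyl-bearing: S, T, Y. Amide-side-chain: N, Q.
Hydroxyl-bearing residues here: Y19 (1).
Amide-side-chain residues here: none (0).
The two groups share no amino acid, so total = 1 + 0 = 1.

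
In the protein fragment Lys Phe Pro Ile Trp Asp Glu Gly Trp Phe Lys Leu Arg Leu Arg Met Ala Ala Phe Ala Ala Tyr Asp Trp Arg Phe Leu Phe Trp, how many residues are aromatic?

The aromatic amino acids are Phe (F, benzyl), Trp (W, indole), and Tyr (Y, phenol).
Matching residues: Phe2, Trp5, Trp9, Phe10, Phe19, Tyr22, Trp24, Phe26, Phe28, Trp29.

10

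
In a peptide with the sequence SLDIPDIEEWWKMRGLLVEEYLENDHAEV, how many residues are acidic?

9

The acidic residues are Asp (D) and Glu (E), whose side chains end in a carboxylate group.
Matching residues: D3, D6, E8, E9, E19, E20, E23, D25, E28.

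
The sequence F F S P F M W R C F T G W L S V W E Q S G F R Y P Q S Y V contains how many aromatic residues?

F, W, and Y each carry an aromatic ring on the side chain.
Matching residues: F1, F2, F5, W7, F10, W13, W17, F22, Y24, Y28.

10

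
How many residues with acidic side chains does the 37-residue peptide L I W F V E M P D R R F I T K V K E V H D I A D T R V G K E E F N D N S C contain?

The acidic residues are Asp (D) and Glu (E), whose side chains end in a carboxylate group.
Matching residues: E6, D9, E18, D21, D24, E30, E31, D34.

8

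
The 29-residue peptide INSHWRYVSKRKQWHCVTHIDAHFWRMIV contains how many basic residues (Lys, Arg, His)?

9

Matching residues: H4, R6, K10, R11, K12, H15, H19, H23, R26.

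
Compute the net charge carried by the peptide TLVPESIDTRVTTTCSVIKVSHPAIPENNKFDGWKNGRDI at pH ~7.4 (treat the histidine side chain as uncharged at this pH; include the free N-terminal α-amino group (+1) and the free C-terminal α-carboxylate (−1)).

0

Near pH 7.4, K and R contribute +1 each, D and E contribute −1 each, and every other side chain (His included, as stated) is uncharged.
Positive (K, R): R10, K19, K30, K35, R38 → +5.
Negative (D, E): E5, D8, E27, D32, D39 → −5.
The N-terminus (+1) and C-terminus (−1) cancel.
Net charge = (+5) + (−5) = 0.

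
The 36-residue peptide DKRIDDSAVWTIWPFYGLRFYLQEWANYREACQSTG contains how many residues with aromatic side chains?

8

F, W, and Y each carry an aromatic ring on the side chain.
Matching residues: W10, W13, F15, Y16, F20, Y21, W25, Y28.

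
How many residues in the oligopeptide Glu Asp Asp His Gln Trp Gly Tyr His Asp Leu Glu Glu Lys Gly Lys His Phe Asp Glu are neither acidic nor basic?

Acidic: D, E. Basic: K, R, H. All other residues are neither.
Matching residues: Gln5, Trp6, Gly7, Tyr8, Leu11, Gly15, Phe18.

7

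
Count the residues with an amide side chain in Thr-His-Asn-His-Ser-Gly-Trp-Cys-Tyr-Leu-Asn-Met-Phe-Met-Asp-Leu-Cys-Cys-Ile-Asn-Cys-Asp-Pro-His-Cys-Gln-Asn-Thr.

5

The amide-side-chain residues are Asn (N) and Gln (Q).
Matching residues: Asn3, Asn11, Asn20, Gln26, Asn27.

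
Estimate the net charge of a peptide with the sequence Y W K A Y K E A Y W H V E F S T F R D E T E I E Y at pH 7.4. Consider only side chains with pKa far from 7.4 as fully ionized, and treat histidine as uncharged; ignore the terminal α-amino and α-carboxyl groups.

-3

Near pH 7.4, K and R contribute +1 each, D and E contribute −1 each, and every other side chain (His included, as stated) is uncharged.
Positive (K, R): K3, K6, R18 → +3.
Negative (D, E): E7, E13, D19, E20, E22, E24 → −6.
Net charge = (+3) + (−6) = −3.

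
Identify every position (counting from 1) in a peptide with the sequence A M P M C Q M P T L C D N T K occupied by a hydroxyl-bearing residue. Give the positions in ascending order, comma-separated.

Serine (S), threonine (T), and tyrosine (Y) each carry a hydroxyl group on the side chain.
Matching residues: T9, T14.

9, 14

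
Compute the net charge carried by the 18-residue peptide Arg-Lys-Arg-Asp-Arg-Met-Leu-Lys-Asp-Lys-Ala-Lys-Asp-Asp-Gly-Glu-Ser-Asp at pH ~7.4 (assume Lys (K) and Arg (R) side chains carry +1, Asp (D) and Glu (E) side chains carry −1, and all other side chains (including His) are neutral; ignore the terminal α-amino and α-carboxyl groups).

+1

Positive (K, R): Arg1, Lys2, Arg3, Arg5, Lys8, Lys10, Lys12 → +7.
Negative (D, E): Asp4, Asp9, Asp13, Asp14, Glu16, Asp18 → −6.
Net charge = (+7) + (−6) = +1.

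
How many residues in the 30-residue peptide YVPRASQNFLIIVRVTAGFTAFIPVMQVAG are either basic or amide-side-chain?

Basic: H, K, R. Amide-side-chain: N, Q.
Basic residues here: R4, R14 (2).
Amide-side-chain residues here: Q7, N8, Q27 (3).
The two groups share no amino acid, so total = 2 + 3 = 5.

5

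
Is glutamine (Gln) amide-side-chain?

Yes

The amide-side-chain residues are Asn (N) and Gln (Q).
Glutamine is in this group.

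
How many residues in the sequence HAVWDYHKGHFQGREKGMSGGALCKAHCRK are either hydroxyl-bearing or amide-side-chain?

Hydroxyl-bearing: S, T, Y. Amide-side-chain: N, Q.
Hydroxyl-bearing residues here: Y6, S19 (2).
Amide-side-chain residues here: Q12 (1).
The two groups share no amino acid, so total = 2 + 1 = 3.

3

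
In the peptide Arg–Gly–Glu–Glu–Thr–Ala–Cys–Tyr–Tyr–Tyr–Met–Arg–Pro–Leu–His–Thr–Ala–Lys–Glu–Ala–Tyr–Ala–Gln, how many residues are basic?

4

The basic amino acids are Lys (K), Arg (R), and His (H).
Matching residues: Arg1, Arg12, His15, Lys18.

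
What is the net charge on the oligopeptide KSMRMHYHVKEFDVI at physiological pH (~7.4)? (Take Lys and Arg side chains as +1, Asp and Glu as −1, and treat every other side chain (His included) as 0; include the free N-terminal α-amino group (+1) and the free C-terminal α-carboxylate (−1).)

Positive (K, R): K1, R4, K10 → +3.
Negative (D, E): E11, D13 → −2.
The N-terminus (+1) and C-terminus (−1) cancel.
Net charge = (+3) + (−2) = +1.

+1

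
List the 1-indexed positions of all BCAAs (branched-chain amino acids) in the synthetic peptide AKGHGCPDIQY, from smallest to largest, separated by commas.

9

Valine (V), leucine (L), and isoleucine (I) are the branched-chain amino acids.
Matching residues: I9.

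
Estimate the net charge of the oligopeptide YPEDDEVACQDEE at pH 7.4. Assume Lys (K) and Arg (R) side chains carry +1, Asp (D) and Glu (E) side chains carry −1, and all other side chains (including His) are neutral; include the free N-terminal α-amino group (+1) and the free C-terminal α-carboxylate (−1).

Positive (K, R): none → +0.
Negative (D, E): E3, D4, D5, E6, D11, E12, E13 → −7.
The N-terminus (+1) and C-terminus (−1) cancel.
Net charge = (+0) + (−7) = −7.

-7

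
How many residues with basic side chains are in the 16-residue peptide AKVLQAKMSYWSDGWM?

2

Lysine (K), arginine (R), and histidine (H) have basic, nitrogen-containing side chains.
Matching residues: K2, K7.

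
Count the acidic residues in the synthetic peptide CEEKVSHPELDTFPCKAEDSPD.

7

Only D (aspartate) and E (glutamate) carry a side-chain carboxylic acid.
Matching residues: E2, E3, E9, D11, E18, D19, D22.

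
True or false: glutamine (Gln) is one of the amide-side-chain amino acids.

Only N (asparagine) and Q (glutamine) carry a side-chain carboxamide.
Glutamine is in this group.

True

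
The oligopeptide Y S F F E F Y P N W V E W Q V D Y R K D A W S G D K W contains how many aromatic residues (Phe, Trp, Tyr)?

Matching residues: Y1, F3, F4, F6, Y7, W10, W13, Y17, W22, W27.

10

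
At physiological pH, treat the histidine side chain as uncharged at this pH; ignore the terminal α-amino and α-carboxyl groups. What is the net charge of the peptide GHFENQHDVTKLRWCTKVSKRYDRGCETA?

+2

The side chains ionized at physiological pH are Lys/Arg (+1) and Asp/Glu (−1); with His treated as neutral, nothing else contributes.
Positive (K, R): K11, R13, K17, K20, R21, R24 → +6.
Negative (D, E): E4, D8, D23, E27 → −4.
Net charge = (+6) + (−4) = +2.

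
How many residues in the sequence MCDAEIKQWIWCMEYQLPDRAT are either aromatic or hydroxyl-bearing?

Aromatic: F, W, Y. Hydroxyl-bearing: S, T, Y.
Aromatic residues here: W9, W11, Y15 (3).
Hydroxyl-bearing residues here: Y15, T22 (2).
Y is in both groups, so the 1 Y residue must not be double-counted.
Total = 3 + 2 − 1 = 4.

4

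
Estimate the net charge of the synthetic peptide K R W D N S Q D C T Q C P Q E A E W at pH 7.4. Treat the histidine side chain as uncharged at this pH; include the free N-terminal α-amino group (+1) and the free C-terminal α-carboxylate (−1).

-2

The side chains ionized at physiological pH are Lys/Arg (+1) and Asp/Glu (−1); with His treated as neutral, nothing else contributes.
Positive (K, R): K1, R2 → +2.
Negative (D, E): D4, D8, E15, E17 → −4.
The N-terminus (+1) and C-terminus (−1) cancel.
Net charge = (+2) + (−4) = −2.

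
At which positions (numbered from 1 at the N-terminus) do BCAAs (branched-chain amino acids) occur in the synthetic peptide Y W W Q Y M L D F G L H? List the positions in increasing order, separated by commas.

V, L, and I make up the branched-chain aliphatic group.
Matching residues: L7, L11.

7, 11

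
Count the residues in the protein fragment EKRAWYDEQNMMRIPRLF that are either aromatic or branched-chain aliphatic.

5

Aromatic: F, W, Y. Branched-chain aliphatic: I, L, V.
Aromatic residues here: W5, Y6, F18 (3).
Branched-chain aliphatic residues here: I14, L17 (2).
The two groups share no amino acid, so total = 3 + 2 = 5.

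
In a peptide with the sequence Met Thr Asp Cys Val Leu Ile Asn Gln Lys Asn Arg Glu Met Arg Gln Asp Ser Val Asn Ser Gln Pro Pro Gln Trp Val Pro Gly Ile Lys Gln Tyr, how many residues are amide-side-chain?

Asparagine (N) and glutamine (Q) have uncharged amide side chains.
Matching residues: Asn8, Gln9, Asn11, Gln16, Asn20, Gln22, Gln25, Gln32.

8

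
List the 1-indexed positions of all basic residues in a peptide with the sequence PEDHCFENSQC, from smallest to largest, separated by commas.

Lysine (K), arginine (R), and histidine (H) have basic, nitrogen-containing side chains.
Matching residues: H4.

4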